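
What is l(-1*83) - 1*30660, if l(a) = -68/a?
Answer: -2544712/83 ≈ -30659.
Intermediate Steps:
l(-1*83) - 1*30660 = -68/((-1*83)) - 1*30660 = -68/(-83) - 30660 = -68*(-1/83) - 30660 = 68/83 - 30660 = -2544712/83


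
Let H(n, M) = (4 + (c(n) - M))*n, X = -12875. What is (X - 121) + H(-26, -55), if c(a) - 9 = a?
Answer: -14088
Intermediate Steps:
c(a) = 9 + a
H(n, M) = n*(13 + n - M) (H(n, M) = (4 + ((9 + n) - M))*n = (4 + (9 + n - M))*n = (13 + n - M)*n = n*(13 + n - M))
(X - 121) + H(-26, -55) = (-12875 - 121) - 26*(13 - 26 - 1*(-55)) = -12996 - 26*(13 - 26 + 55) = -12996 - 26*42 = -12996 - 1092 = -14088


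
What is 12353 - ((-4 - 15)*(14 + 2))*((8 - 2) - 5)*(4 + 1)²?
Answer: 19953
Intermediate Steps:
12353 - ((-4 - 15)*(14 + 2))*((8 - 2) - 5)*(4 + 1)² = 12353 - (-19*16)*(6 - 5)*5² = 12353 - (-304*1)*25 = 12353 - (-304)*25 = 12353 - 1*(-7600) = 12353 + 7600 = 19953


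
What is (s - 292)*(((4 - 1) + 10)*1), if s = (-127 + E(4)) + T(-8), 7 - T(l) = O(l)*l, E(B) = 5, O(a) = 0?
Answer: -5291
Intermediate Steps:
T(l) = 7 (T(l) = 7 - 0*l = 7 - 1*0 = 7 + 0 = 7)
s = -115 (s = (-127 + 5) + 7 = -122 + 7 = -115)
(s - 292)*(((4 - 1) + 10)*1) = (-115 - 292)*(((4 - 1) + 10)*1) = -407*(3 + 10) = -5291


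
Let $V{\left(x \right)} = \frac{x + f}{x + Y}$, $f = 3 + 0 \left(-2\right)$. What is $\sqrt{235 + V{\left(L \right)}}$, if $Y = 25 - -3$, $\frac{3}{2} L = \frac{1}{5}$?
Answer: $\frac{\sqrt{41869574}}{422} \approx 15.333$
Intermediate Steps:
$L = \frac{2}{15}$ ($L = \frac{2}{3 \cdot 5} = \frac{2}{3} \cdot \frac{1}{5} = \frac{2}{15} \approx 0.13333$)
$f = 3$ ($f = 3 + 0 = 3$)
$Y = 28$ ($Y = 25 + 3 = 28$)
$V{\left(x \right)} = \frac{3 + x}{28 + x}$ ($V{\left(x \right)} = \frac{x + 3}{x + 28} = \frac{3 + x}{28 + x}$)
$\sqrt{235 + V{\left(L \right)}} = \sqrt{235 + \frac{3 + \frac{2}{15}}{28 + \frac{2}{15}}} = \sqrt{235 + \frac{1}{\frac{422}{15}} \cdot \frac{47}{15}} = \sqrt{235 + \frac{15}{422} \cdot \frac{47}{15}} = \sqrt{235 + \frac{47}{422}} = \sqrt{\frac{99217}{422}} = \frac{\sqrt{41869574}}{422}$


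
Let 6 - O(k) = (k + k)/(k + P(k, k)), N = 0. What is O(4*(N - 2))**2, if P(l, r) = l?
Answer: 25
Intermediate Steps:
O(k) = 5 (O(k) = 6 - (k + k)/(k + k) = 6 - 2*k/(2*k) = 6 - 2*k*1/(2*k) = 6 - 1*1 = 6 - 1 = 5)
O(4*(N - 2))**2 = 5**2 = 25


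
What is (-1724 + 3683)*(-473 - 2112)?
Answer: -5064015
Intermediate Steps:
(-1724 + 3683)*(-473 - 2112) = 1959*(-2585) = -5064015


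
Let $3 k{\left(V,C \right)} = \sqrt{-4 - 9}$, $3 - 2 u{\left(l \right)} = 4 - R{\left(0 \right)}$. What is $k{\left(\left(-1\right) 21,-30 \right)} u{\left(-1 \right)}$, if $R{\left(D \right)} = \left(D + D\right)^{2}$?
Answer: $- \frac{i \sqrt{13}}{6} \approx - 0.60093 i$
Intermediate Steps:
$R{\left(D \right)} = 4 D^{2}$ ($R{\left(D \right)} = \left(2 D\right)^{2} = 4 D^{2}$)
$u{\left(l \right)} = - \frac{1}{2}$ ($u{\left(l \right)} = \frac{3}{2} - \frac{4 - 4 \cdot 0^{2}}{2} = \frac{3}{2} - \frac{4 - 4 \cdot 0}{2} = \frac{3}{2} - \frac{4 - 0}{2} = \frac{3}{2} - \frac{4 + 0}{2} = \frac{3}{2} - 2 = - \frac{1}{2}$)
$k{\left(V,C \right)} = \frac{i \sqrt{13}}{3}$ ($k{\left(V,C \right)} = \frac{\sqrt{-4 - 9}}{3} = \frac{\sqrt{-13}}{3} = \frac{i \sqrt{13}}{3}$)
$k{\left(\left(-1\right) 21,-30 \right)} u{\left(-1 \right)} = \frac{i \sqrt{13}}{3} \left(- \frac{1}{2}\right) = - \frac{i \sqrt{13}}{6}$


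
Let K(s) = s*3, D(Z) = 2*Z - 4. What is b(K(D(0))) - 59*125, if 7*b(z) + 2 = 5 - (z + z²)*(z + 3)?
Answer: -50434/7 ≈ -7204.9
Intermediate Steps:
D(Z) = -4 + 2*Z
K(s) = 3*s
b(z) = 3/7 - (3 + z)*(z + z²)/7 (b(z) = -2/7 + (5 - (z + z²)*(z + 3))/7 = -2/7 + (5 - (z + z²)*(3 + z))/7 = -2/7 + (5 - (3 + z)*(z + z²))/7 = -2/7 + (5/7 - (3 + z)*(z + z²)/7) = 3/7 - (3 + z)*(z + z²)/7)
b(K(D(0))) - 59*125 = (3/7 - 4*9*(-4 + 2*0)²/7 - 9*(-4 + 2*0)/7 - 27*(-4 + 2*0)³/7) - 59*125 = (3/7 - 4*9*(-4 + 0)²/7 - 9*(-4 + 0)/7 - 27*(-4 + 0)³/7) - 7375 = (3/7 - 4*(3*(-4))²/7 - 9*(-4)/7 - (3*(-4))³/7) - 7375 = (3/7 - 4/7*(-12)² - 3/7*(-12) - ⅐*(-12)³) - 7375 = (3/7 - 4/7*144 + 36/7 - ⅐*(-1728)) - 7375 = (3/7 - 576/7 + 36/7 + 1728/7) - 7375 = 1191/7 - 7375 = -50434/7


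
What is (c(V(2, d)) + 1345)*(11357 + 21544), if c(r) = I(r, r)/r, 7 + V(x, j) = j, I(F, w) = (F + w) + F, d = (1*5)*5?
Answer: 44350548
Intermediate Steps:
d = 25 (d = 5*5 = 25)
I(F, w) = w + 2*F
V(x, j) = -7 + j
c(r) = 3 (c(r) = (r + 2*r)/r = (3*r)/r = 3)
(c(V(2, d)) + 1345)*(11357 + 21544) = (3 + 1345)*(11357 + 21544) = 1348*32901 = 44350548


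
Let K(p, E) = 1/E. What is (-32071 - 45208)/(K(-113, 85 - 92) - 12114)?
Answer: 540953/84799 ≈ 6.3792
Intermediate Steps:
(-32071 - 45208)/(K(-113, 85 - 92) - 12114) = (-32071 - 45208)/(1/(85 - 92) - 12114) = -77279/(1/(-7) - 12114) = -77279/(-⅐ - 12114) = -77279/(-84799/7) = -77279*(-7/84799) = 540953/84799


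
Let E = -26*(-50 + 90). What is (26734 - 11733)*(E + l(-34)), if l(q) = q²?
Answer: 1740116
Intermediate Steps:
E = -1040 (E = -26*40 = -1040)
(26734 - 11733)*(E + l(-34)) = (26734 - 11733)*(-1040 + (-34)²) = 15001*(-1040 + 1156) = 15001*116 = 1740116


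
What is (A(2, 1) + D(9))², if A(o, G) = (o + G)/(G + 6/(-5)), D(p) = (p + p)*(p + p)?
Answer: 95481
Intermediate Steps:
D(p) = 4*p² (D(p) = (2*p)*(2*p) = 4*p²)
A(o, G) = (G + o)/(-6/5 + G) (A(o, G) = (G + o)/(G + 6*(-⅕)) = (G + o)/(G - 6/5) = (G + o)/(-6/5 + G))
(A(2, 1) + D(9))² = (5*(1 + 2)/(-6 + 5*1) + 4*9²)² = (5*3/(-6 + 5) + 4*81)² = (5*3/(-1) + 324)² = (5*(-1)*3 + 324)² = (-15 + 324)² = 309² = 95481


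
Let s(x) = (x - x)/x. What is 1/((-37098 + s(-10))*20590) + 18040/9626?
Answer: 6889907331587/3676399557660 ≈ 1.8741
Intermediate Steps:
s(x) = 0 (s(x) = 0/x = 0)
1/((-37098 + s(-10))*20590) + 18040/9626 = 1/((-37098 + 0)*20590) + 18040/9626 = (1/20590)/(-37098) + 18040*(1/9626) = -1/37098*1/20590 + 9020/4813 = -1/763847820 + 9020/4813 = 6889907331587/3676399557660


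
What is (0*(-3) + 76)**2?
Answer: 5776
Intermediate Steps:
(0*(-3) + 76)**2 = (0 + 76)**2 = 76**2 = 5776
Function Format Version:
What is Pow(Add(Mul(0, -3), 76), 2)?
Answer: 5776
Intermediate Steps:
Pow(Add(Mul(0, -3), 76), 2) = Pow(Add(0, 76), 2) = Pow(76, 2) = 5776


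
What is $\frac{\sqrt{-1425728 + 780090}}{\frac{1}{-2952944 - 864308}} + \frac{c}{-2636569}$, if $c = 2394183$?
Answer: $- \frac{2394183}{2636569} - 3817252 i \sqrt{645638} \approx -0.90807 - 3.0672 \cdot 10^{9} i$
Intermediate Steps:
$\frac{\sqrt{-1425728 + 780090}}{\frac{1}{-2952944 - 864308}} + \frac{c}{-2636569} = \frac{\sqrt{-1425728 + 780090}}{\frac{1}{-2952944 - 864308}} + \frac{2394183}{-2636569} = \frac{\sqrt{-645638}}{\frac{1}{-3817252}} + 2394183 \left(- \frac{1}{2636569}\right) = \frac{i \sqrt{645638}}{- \frac{1}{3817252}} - \frac{2394183}{2636569} = i \sqrt{645638} \left(-3817252\right) - \frac{2394183}{2636569} = - 3817252 i \sqrt{645638} - \frac{2394183}{2636569} = - \frac{2394183}{2636569} - 3817252 i \sqrt{645638}$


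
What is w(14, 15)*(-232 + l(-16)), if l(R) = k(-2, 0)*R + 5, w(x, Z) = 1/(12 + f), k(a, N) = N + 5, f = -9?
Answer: -307/3 ≈ -102.33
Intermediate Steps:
k(a, N) = 5 + N
w(x, Z) = ⅓ (w(x, Z) = 1/(12 - 9) = 1/3 = ⅓)
l(R) = 5 + 5*R (l(R) = (5 + 0)*R + 5 = 5*R + 5 = 5 + 5*R)
w(14, 15)*(-232 + l(-16)) = (-232 + (5 + 5*(-16)))/3 = (-232 + (5 - 80))/3 = (-232 - 75)/3 = (⅓)*(-307) = -307/3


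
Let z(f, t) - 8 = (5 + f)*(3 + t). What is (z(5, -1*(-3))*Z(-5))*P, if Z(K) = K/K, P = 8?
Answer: 544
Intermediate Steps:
z(f, t) = 8 + (3 + t)*(5 + f) (z(f, t) = 8 + (5 + f)*(3 + t) = 8 + (3 + t)*(5 + f))
Z(K) = 1
(z(5, -1*(-3))*Z(-5))*P = ((23 + 3*5 + 5*(-1*(-3)) + 5*(-1*(-3)))*1)*8 = ((23 + 15 + 5*3 + 5*3)*1)*8 = ((23 + 15 + 15 + 15)*1)*8 = (68*1)*8 = 68*8 = 544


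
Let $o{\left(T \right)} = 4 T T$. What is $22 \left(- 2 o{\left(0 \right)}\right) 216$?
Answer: $0$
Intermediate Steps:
$o{\left(T \right)} = 4 T^{2}$
$22 \left(- 2 o{\left(0 \right)}\right) 216 = 22 \left(- 2 \cdot 4 \cdot 0^{2}\right) 216 = 22 \left(- 2 \cdot 4 \cdot 0\right) 216 = 22 \left(\left(-2\right) 0\right) 216 = 22 \cdot 0 \cdot 216 = 0 \cdot 216 = 0$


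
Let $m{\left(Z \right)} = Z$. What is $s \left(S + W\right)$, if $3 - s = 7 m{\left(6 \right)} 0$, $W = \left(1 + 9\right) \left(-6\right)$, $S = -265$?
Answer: $-975$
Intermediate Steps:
$W = -60$ ($W = 10 \left(-6\right) = -60$)
$s = 3$ ($s = 3 - 7 \cdot 6 \cdot 0 = 3 - 42 \cdot 0 = 3 - 0 = 3 + 0 = 3$)
$s \left(S + W\right) = 3 \left(-265 - 60\right) = 3 \left(-325\right) = -975$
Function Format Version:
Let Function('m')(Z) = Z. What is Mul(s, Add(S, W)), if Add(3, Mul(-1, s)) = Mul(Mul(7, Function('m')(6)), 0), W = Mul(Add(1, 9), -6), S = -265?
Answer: -975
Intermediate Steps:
W = -60 (W = Mul(10, -6) = -60)
s = 3 (s = Add(3, Mul(-1, Mul(Mul(7, 6), 0))) = Add(3, Mul(-1, Mul(42, 0))) = Add(3, Mul(-1, 0)) = Add(3, 0) = 3)
Mul(s, Add(S, W)) = Mul(3, Add(-265, -60)) = Mul(3, -325) = -975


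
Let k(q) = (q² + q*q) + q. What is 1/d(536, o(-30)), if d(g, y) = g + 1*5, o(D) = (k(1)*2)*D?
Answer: 1/541 ≈ 0.0018484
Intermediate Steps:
k(q) = q + 2*q² (k(q) = (q² + q²) + q = 2*q² + q = q + 2*q²)
o(D) = 6*D (o(D) = ((1*(1 + 2*1))*2)*D = ((1*(1 + 2))*2)*D = ((1*3)*2)*D = (3*2)*D = 6*D)
d(g, y) = 5 + g (d(g, y) = g + 5 = 5 + g)
1/d(536, o(-30)) = 1/(5 + 536) = 1/541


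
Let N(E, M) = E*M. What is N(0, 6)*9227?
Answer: 0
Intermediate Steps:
N(0, 6)*9227 = (0*6)*9227 = 0*9227 = 0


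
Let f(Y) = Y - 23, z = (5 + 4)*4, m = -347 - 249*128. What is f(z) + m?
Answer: -32206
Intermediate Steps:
m = -32219 (m = -347 - 31872 = -32219)
z = 36 (z = 9*4 = 36)
f(Y) = -23 + Y
f(z) + m = (-23 + 36) - 32219 = 13 - 32219 = -32206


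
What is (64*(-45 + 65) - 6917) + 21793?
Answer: 16156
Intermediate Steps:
(64*(-45 + 65) - 6917) + 21793 = (64*20 - 6917) + 21793 = (1280 - 6917) + 21793 = -5637 + 21793 = 16156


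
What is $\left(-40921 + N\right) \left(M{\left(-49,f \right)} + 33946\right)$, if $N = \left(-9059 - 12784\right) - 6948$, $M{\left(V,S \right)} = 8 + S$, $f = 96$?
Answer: $-2373693600$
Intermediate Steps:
$N = -28791$ ($N = -21843 - 6948 = -28791$)
$\left(-40921 + N\right) \left(M{\left(-49,f \right)} + 33946\right) = \left(-40921 - 28791\right) \left(\left(8 + 96\right) + 33946\right) = - 69712 \left(104 + 33946\right) = \left(-69712\right) 34050 = -2373693600$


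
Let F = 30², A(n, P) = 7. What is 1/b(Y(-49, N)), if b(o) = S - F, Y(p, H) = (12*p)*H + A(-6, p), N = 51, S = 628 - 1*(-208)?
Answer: -1/64 ≈ -0.015625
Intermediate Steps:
F = 900
S = 836 (S = 628 + 208 = 836)
Y(p, H) = 7 + 12*H*p (Y(p, H) = (12*p)*H + 7 = 12*H*p + 7 = 7 + 12*H*p)
b(o) = -64 (b(o) = 836 - 1*900 = 836 - 900 = -64)
1/b(Y(-49, N)) = 1/(-64) = -1/64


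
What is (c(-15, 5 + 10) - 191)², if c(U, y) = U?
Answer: 42436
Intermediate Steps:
(c(-15, 5 + 10) - 191)² = (-15 - 191)² = (-206)² = 42436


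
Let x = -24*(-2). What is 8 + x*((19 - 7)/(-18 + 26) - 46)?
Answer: -2128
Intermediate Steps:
x = 48
8 + x*((19 - 7)/(-18 + 26) - 46) = 8 + 48*((19 - 7)/(-18 + 26) - 46) = 8 + 48*(12/8 - 46) = 8 + 48*(12*(1/8) - 46) = 8 + 48*(3/2 - 46) = 8 + 48*(-89/2) = 8 - 2136 = -2128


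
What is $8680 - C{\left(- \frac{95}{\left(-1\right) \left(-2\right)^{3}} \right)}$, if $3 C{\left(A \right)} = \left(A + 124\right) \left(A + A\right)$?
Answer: $\frac{306165}{32} \approx 9567.7$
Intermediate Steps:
$C{\left(A \right)} = \frac{2 A \left(124 + A\right)}{3}$ ($C{\left(A \right)} = \frac{\left(A + 124\right) \left(A + A\right)}{3} = \frac{\left(124 + A\right) 2 A}{3} = \frac{2 A \left(124 + A\right)}{3}$)
$8680 - C{\left(- \frac{95}{\left(-1\right) \left(-2\right)^{3}} \right)} = 8680 - \frac{2 \left(- \frac{95}{\left(-1\right) \left(-2\right)^{3}}\right) \left(124 - \frac{95}{\left(-1\right) \left(-2\right)^{3}}\right)}{3} = 8680 - \frac{2 \left(- \frac{95}{\left(-1\right) \left(-8\right)}\right) \left(124 - \frac{95}{\left(-1\right) \left(-8\right)}\right)}{3} = 8680 - \frac{2 \left(- \frac{95}{8}\right) \left(124 - \frac{95}{8}\right)}{3} = 8680 - \frac{2 \left(\left(-95\right) \frac{1}{8}\right) \left(124 - \frac{95}{8}\right)}{3} = 8680 - \frac{2}{3} \left(- \frac{95}{8}\right) \left(124 - \frac{95}{8}\right) = 8680 - \frac{2}{3} \left(- \frac{95}{8}\right) \frac{897}{8} = 8680 - - \frac{28405}{32} = 8680 + \frac{28405}{32} = \frac{306165}{32}$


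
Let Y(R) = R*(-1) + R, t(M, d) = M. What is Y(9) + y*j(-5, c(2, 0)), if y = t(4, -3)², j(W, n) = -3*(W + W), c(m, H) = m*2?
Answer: 480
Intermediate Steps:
c(m, H) = 2*m
j(W, n) = -6*W
Y(R) = 0 (Y(R) = -R + R = 0)
y = 16 (y = 4² = 16)
Y(9) + y*j(-5, c(2, 0)) = 0 + 16*(-6*(-5)) = 0 + 16*30 = 0 + 480 = 480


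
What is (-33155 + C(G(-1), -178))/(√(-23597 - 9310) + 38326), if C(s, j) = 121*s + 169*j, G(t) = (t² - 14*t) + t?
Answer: -2358697018/1468915183 + 61543*I*√32907/1468915183 ≈ -1.6057 + 0.0076002*I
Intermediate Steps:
G(t) = t² - 13*t
(-33155 + C(G(-1), -178))/(√(-23597 - 9310) + 38326) = (-33155 + (121*(-(-13 - 1)) + 169*(-178)))/(√(-23597 - 9310) + 38326) = (-33155 + (121*(-1*(-14)) - 30082))/(√(-32907) + 38326) = (-33155 + (121*14 - 30082))/(I*√32907 + 38326) = (-33155 + (1694 - 30082))/(38326 + I*√32907) = (-33155 - 28388)/(38326 + I*√32907) = -61543/(38326 + I*√32907)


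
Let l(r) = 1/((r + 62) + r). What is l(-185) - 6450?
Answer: -1986601/308 ≈ -6450.0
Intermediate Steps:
l(r) = 1/(62 + 2*r) (l(r) = 1/((62 + r) + r) = 1/(62 + 2*r))
l(-185) - 6450 = 1/(2*(31 - 185)) - 6450 = (1/2)/(-154) - 6450 = (1/2)*(-1/154) - 6450 = -1/308 - 6450 = -1986601/308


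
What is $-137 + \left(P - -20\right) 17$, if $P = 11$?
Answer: $390$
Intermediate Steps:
$-137 + \left(P - -20\right) 17 = -137 + \left(11 - -20\right) 17 = -137 + \left(11 + 20\right) 17 = -137 + 31 \cdot 17 = -137 + 527 = 390$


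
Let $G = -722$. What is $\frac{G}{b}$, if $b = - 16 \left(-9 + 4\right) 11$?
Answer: $- \frac{361}{440} \approx -0.82045$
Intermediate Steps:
$b = 880$ ($b = \left(-16\right) \left(-5\right) 11 = 80 \cdot 11 = 880$)
$\frac{G}{b} = - \frac{722}{880} = \left(-722\right) \frac{1}{880} = - \frac{361}{440}$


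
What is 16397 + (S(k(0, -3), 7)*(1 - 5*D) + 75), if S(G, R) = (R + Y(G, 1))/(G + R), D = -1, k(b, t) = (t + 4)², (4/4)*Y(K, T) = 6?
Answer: 65927/4 ≈ 16482.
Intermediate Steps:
Y(K, T) = 6
k(b, t) = (4 + t)²
S(G, R) = (6 + R)/(G + R) (S(G, R) = (R + 6)/(G + R) = (6 + R)/(G + R))
16397 + (S(k(0, -3), 7)*(1 - 5*D) + 75) = 16397 + (((6 + 7)/((4 - 3)² + 7))*(1 - 5*(-1)) + 75) = 16397 + ((13/(1² + 7))*(1 + 5) + 75) = 16397 + ((13/(1 + 7))*6 + 75) = 16397 + ((13/8)*6 + 75) = 16397 + (39/4 + 75) = 16397 + 339/4 = 65927/4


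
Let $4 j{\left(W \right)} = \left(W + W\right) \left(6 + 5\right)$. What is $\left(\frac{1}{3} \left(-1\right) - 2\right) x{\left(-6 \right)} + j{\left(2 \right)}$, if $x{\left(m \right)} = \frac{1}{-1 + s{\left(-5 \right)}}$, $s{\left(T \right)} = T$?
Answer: $\frac{205}{18} \approx 11.389$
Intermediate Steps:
$j{\left(W \right)} = \frac{11 W}{2}$ ($j{\left(W \right)} = \frac{\left(W + W\right) \left(6 + 5\right)}{4} = \frac{2 W 11}{4} = \frac{22 W}{4} = \frac{11 W}{2}$)
$x{\left(m \right)} = - \frac{1}{6}$ ($x{\left(m \right)} = \frac{1}{-1 - 5} = \frac{1}{-6} = - \frac{1}{6}$)
$\left(\frac{1}{3} \left(-1\right) - 2\right) x{\left(-6 \right)} + j{\left(2 \right)} = \left(\frac{1}{3} \left(-1\right) - 2\right) \left(- \frac{1}{6}\right) + \frac{11}{2} \cdot 2 = \left(\frac{1}{3} \left(-1\right) - 2\right) \left(- \frac{1}{6}\right) + 11 = \left(- \frac{1}{3} - 2\right) \left(- \frac{1}{6}\right) + 11 = \left(- \frac{7}{3}\right) \left(- \frac{1}{6}\right) + 11 = \frac{7}{18} + 11 = \frac{205}{18}$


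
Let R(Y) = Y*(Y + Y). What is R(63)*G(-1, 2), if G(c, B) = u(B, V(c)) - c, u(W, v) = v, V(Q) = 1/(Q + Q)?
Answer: 3969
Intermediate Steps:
V(Q) = 1/(2*Q)
G(c, B) = 1/(2*c) - c
R(Y) = 2*Y² (R(Y) = Y*(2*Y) = 2*Y²)
R(63)*G(-1, 2) = (2*63²)*((½)/(-1) - 1*(-1)) = (2*3969)*((½)*(-1) + 1) = 7938*(-½ + 1) = 7938*(½) = 3969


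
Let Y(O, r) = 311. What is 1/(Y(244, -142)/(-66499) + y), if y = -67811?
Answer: -66499/4509364000 ≈ -1.4747e-5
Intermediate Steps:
1/(Y(244, -142)/(-66499) + y) = 1/(311/(-66499) - 67811) = 1/(311*(-1/66499) - 67811) = 1/(-311/66499 - 67811) = 1/(-4509364000/66499) = -66499/4509364000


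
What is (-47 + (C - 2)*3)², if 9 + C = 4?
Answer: 4624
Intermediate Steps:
C = -5 (C = -9 + 4 = -5)
(-47 + (C - 2)*3)² = (-47 + (-5 - 2)*3)² = (-47 - 7*3)² = (-47 - 21)² = (-68)² = 4624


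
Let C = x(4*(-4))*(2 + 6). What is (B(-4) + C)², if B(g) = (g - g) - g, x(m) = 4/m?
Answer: 4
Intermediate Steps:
C = -2 (C = (4/((4*(-4))))*(2 + 6) = (4/(-16))*8 = (4*(-1/16))*8 = -¼*8 = -2)
B(g) = -g (B(g) = 0 - g = -g)
(B(-4) + C)² = (-1*(-4) - 2)² = (4 - 2)² = 2² = 4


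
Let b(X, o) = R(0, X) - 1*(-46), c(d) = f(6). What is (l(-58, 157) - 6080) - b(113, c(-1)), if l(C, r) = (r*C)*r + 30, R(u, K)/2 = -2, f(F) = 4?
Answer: -1435734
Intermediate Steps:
R(u, K) = -4 (R(u, K) = 2*(-2) = -4)
c(d) = 4
l(C, r) = 30 + C*r² (l(C, r) = (C*r)*r + 30 = C*r² + 30 = 30 + C*r²)
b(X, o) = 42 (b(X, o) = -4 - 1*(-46) = -4 + 46 = 42)
(l(-58, 157) - 6080) - b(113, c(-1)) = ((30 - 58*157²) - 6080) - 1*42 = ((30 - 58*24649) - 6080) - 42 = ((30 - 1429642) - 6080) - 42 = (-1429612 - 6080) - 42 = -1435692 - 42 = -1435734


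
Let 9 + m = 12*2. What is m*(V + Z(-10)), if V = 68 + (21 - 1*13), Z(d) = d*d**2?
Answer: -13860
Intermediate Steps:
Z(d) = d**3
m = 15 (m = -9 + 12*2 = -9 + 24 = 15)
V = 76 (V = 68 + (21 - 13) = 68 + 8 = 76)
m*(V + Z(-10)) = 15*(76 + (-10)**3) = 15*(76 - 1000) = 15*(-924) = -13860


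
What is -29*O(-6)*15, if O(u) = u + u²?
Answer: -13050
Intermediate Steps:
-29*O(-6)*15 = -(-174)*(1 - 6)*15 = -(-174)*(-5)*15 = -29*30*15 = -870*15 = -13050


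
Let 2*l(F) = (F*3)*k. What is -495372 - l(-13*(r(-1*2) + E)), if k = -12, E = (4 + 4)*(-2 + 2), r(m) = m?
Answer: -494904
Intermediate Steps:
E = 0 (E = 8*0 = 0)
l(F) = -18*F (l(F) = ((F*3)*(-12))/2 = ((3*F)*(-12))/2 = (-36*F)/2 = -18*F)
-495372 - l(-13*(r(-1*2) + E)) = -495372 - (-18)*(-13*(-1*2 + 0)) = -495372 - (-18)*(-13*(-2 + 0)) = -495372 - (-18)*(-13*(-2)) = -495372 - (-18)*26 = -495372 - 1*(-468) = -495372 + 468 = -494904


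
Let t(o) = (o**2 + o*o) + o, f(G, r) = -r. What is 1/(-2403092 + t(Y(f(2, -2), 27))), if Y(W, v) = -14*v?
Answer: -1/2117702 ≈ -4.7221e-7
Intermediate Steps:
t(o) = o + 2*o**2 (t(o) = (o**2 + o**2) + o = 2*o**2 + o = o + 2*o**2)
1/(-2403092 + t(Y(f(2, -2), 27))) = 1/(-2403092 + (-14*27)*(1 + 2*(-14*27))) = 1/(-2403092 - 378*(1 + 2*(-378))) = 1/(-2403092 - 378*(1 - 756)) = 1/(-2403092 - 378*(-755)) = 1/(-2403092 + 285390) = 1/(-2117702) = -1/2117702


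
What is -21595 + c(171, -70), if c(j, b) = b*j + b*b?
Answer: -28665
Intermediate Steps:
c(j, b) = b**2 + b*j (c(j, b) = b*j + b**2 = b**2 + b*j)
-21595 + c(171, -70) = -21595 - 70*(-70 + 171) = -21595 - 70*101 = -21595 - 7070 = -28665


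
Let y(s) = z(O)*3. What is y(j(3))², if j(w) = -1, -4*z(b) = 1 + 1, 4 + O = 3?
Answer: 9/4 ≈ 2.2500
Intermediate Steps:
O = -1 (O = -4 + 3 = -1)
z(b) = -½ (z(b) = -(1 + 1)/4 = -¼*2 = -½)
y(s) = -3/2 (y(s) = -½*3 = -3/2)
y(j(3))² = (-3/2)² = 9/4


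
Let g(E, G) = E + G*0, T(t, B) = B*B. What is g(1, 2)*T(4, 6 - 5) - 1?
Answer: 0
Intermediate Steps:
T(t, B) = B²
g(E, G) = E (g(E, G) = E + 0 = E)
g(1, 2)*T(4, 6 - 5) - 1 = 1*(6 - 5)² - 1 = 1*1² - 1 = 1*1 - 1 = 1 - 1 = 0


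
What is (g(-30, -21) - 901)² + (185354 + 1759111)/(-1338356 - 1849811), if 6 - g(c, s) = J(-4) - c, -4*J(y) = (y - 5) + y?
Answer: 43953215584183/51010672 ≈ 8.6165e+5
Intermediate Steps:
J(y) = 5/4 - y/2 (J(y) = -((y - 5) + y)/4 = -((-5 + y) + y)/4 = -(-5 + 2*y)/4 = 5/4 - y/2)
g(c, s) = 11/4 + c (g(c, s) = 6 - ((5/4 - ½*(-4)) - c) = 6 - ((5/4 + 2) - c) = 6 - (13/4 - c) = 6 + (-13/4 + c) = 11/4 + c)
(g(-30, -21) - 901)² + (185354 + 1759111)/(-1338356 - 1849811) = ((11/4 - 30) - 901)² + (185354 + 1759111)/(-1338356 - 1849811) = (-109/4 - 901)² + 1944465/(-3188167) = (-3713/4)² + 1944465*(-1/3188167) = 13786369/16 - 1944465/3188167 = 43953215584183/51010672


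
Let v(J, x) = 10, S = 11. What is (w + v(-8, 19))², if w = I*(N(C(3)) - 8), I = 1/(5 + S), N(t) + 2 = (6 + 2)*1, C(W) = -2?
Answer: 6241/64 ≈ 97.516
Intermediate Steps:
N(t) = 6 (N(t) = -2 + (6 + 2)*1 = -2 + 8*1 = -2 + 8 = 6)
I = 1/16 (I = 1/(5 + 11) = 1/16 ≈ 0.062500)
w = -⅛ (w = (6 - 8)/16 = (1/16)*(-2) = -⅛ ≈ -0.12500)
(w + v(-8, 19))² = (-⅛ + 10)² = (79/8)² = 6241/64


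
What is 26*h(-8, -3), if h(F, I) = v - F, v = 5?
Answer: 338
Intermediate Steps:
h(F, I) = 5 - F
26*h(-8, -3) = 26*(5 - 1*(-8)) = 26*(5 + 8) = 26*13 = 338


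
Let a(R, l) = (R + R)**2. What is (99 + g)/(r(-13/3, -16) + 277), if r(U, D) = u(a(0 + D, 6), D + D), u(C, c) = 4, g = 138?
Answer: 237/281 ≈ 0.84342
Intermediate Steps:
a(R, l) = 4*R**2 (a(R, l) = (2*R)**2 = 4*R**2)
r(U, D) = 4
(99 + g)/(r(-13/3, -16) + 277) = (99 + 138)/(4 + 277) = 237/281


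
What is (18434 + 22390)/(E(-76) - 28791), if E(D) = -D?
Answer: -40824/28715 ≈ -1.4217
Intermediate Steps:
(18434 + 22390)/(E(-76) - 28791) = (18434 + 22390)/(-1*(-76) - 28791) = 40824/(76 - 28791) = 40824/(-28715) = 40824*(-1/28715) = -40824/28715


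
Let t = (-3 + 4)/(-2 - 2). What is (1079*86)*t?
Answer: -46397/2 ≈ -23199.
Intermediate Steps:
t = -¼ (t = 1/(-4) = 1*(-¼) = -¼ ≈ -0.25000)
(1079*86)*t = (1079*86)*(-¼) = 92794*(-¼) = -46397/2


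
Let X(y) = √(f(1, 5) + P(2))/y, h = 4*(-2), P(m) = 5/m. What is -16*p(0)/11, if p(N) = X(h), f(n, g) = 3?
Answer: √22/11 ≈ 0.42640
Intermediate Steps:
h = -8
X(y) = √22/(2*y) (X(y) = √(3 + 5/2)/y = √(11/2)/y = (√22/2)/y = √22/(2*y))
p(N) = -√22/16 (p(N) = (½)*√22/(-8) = (½)*√22*(-⅛) = -√22/16)
-16*p(0)/11 = -(-1)*√22/11 = √22*(1/11) = √22/11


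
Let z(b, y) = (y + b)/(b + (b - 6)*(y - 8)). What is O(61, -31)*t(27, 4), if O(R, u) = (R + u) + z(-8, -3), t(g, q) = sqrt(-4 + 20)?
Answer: 8738/73 ≈ 119.70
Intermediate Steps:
z(b, y) = (b + y)/(b + (-8 + y)*(-6 + b)) (z(b, y) = (b + y)/(b + (-6 + b)*(-8 + y)) = (b + y)/(b + (-8 + y)*(-6 + b)))
t(g, q) = 4 (t(g, q) = sqrt(16) = 4)
O(R, u) = -11/146 + R + u (O(R, u) = (R + u) + (-8 - 3)/(48 - 7*(-8) - 6*(-3) - 8*(-3)) = (R + u) - 11/(48 + 56 + 18 + 24) = (R + u) - 11/146 = -11/146 + R + u)
O(61, -31)*t(27, 4) = (-11/146 + 61 - 31)*4 = (4369/146)*4 = 8738/73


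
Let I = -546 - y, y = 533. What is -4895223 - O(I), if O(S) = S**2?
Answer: -6059464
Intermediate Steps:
I = -1079 (I = -546 - 1*533 = -546 - 533 = -1079)
-4895223 - O(I) = -4895223 - 1*(-1079)**2 = -4895223 - 1*1164241 = -4895223 - 1164241 = -6059464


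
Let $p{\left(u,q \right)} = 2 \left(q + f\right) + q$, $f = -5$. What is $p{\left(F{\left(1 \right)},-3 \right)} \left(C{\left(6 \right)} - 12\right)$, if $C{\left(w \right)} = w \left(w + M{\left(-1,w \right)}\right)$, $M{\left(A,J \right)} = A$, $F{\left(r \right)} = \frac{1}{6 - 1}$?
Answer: $-342$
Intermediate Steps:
$F{\left(r \right)} = \frac{1}{5}$
$p{\left(u,q \right)} = -10 + 3 q$ ($p{\left(u,q \right)} = 2 \left(q - 5\right) + q = 2 \left(-5 + q\right) + q = \left(-10 + 2 q\right) + q = -10 + 3 q$)
$C{\left(w \right)} = w \left(-1 + w\right)$ ($C{\left(w \right)} = w \left(w - 1\right) = w \left(-1 + w\right)$)
$p{\left(F{\left(1 \right)},-3 \right)} \left(C{\left(6 \right)} - 12\right) = \left(-10 + 3 \left(-3\right)\right) \left(6 \left(-1 + 6\right) - 12\right) = \left(-10 - 9\right) \left(6 \cdot 5 - 12\right) = - 19 \left(30 - 12\right) = \left(-19\right) 18 = -342$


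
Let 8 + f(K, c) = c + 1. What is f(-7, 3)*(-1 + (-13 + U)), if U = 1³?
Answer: 52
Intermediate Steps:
U = 1
f(K, c) = -7 + c (f(K, c) = -8 + (c + 1) = -8 + (1 + c) = -7 + c)
f(-7, 3)*(-1 + (-13 + U)) = (-7 + 3)*(-1 + (-13 + 1)) = -4*(-1 - 12) = -4*(-13) = 52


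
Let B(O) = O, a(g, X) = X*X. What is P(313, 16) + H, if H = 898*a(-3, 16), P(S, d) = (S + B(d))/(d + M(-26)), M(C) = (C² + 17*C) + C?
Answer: 7356463/32 ≈ 2.2989e+5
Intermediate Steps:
a(g, X) = X²
M(C) = C² + 18*C
P(S, d) = (S + d)/(208 + d) (P(S, d) = (S + d)/(d - 26*(18 - 26)) = (S + d)/(d - 26*(-8)) = (S + d)/(d + 208) = (S + d)/(208 + d))
H = 229888 (H = 898*16² = 898*256 = 229888)
P(313, 16) + H = (313 + 16)/(208 + 16) + 229888 = 329/224 + 229888 = (1/224)*329 + 229888 = 47/32 + 229888 = 7356463/32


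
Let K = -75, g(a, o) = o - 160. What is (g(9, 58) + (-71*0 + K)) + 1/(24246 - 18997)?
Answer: -929072/5249 ≈ -177.00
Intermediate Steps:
g(a, o) = -160 + o
(g(9, 58) + (-71*0 + K)) + 1/(24246 - 18997) = ((-160 + 58) + (-71*0 - 75)) + 1/(24246 - 18997) = (-102 + (0 - 75)) + 1/5249 = (-102 - 75) + 1/5249 = -177 + 1/5249 = -929072/5249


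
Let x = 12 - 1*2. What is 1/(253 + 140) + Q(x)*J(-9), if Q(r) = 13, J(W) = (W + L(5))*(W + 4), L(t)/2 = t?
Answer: -25544/393 ≈ -64.997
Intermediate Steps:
L(t) = 2*t
J(W) = (4 + W)*(10 + W) (J(W) = (W + 2*5)*(W + 4) = (W + 10)*(4 + W) = (10 + W)*(4 + W) = (4 + W)*(10 + W))
x = 10 (x = 12 - 2 = 10)
1/(253 + 140) + Q(x)*J(-9) = 1/(253 + 140) + 13*(40 + (-9)² + 14*(-9)) = 1/393 + 13*(40 + 81 - 126) = 1/393 + 13*(-5) = 1/393 - 65 = -25544/393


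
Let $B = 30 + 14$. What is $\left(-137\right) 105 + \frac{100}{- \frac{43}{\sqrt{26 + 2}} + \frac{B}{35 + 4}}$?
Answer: $- \frac{39680375385}{2758121} - \frac{13080600 \sqrt{7}}{2758121} \approx -14399.0$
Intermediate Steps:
$B = 44$
$\left(-137\right) 105 + \frac{100}{- \frac{43}{\sqrt{26 + 2}} + \frac{B}{35 + 4}} = \left(-137\right) 105 + \frac{100}{- \frac{43}{\sqrt{26 + 2}} + \frac{44}{35 + 4}} = -14385 + \frac{100}{- \frac{43}{\sqrt{28}} + \frac{44}{39}} = -14385 + \frac{100}{- \frac{43}{2 \sqrt{7}} + 44 \cdot \frac{1}{39}} = -14385 + \frac{100}{- 43 \frac{\sqrt{7}}{14} + \frac{44}{39}} = -14385 + \frac{100}{- \frac{43 \sqrt{7}}{14} + \frac{44}{39}} = -14385 + \frac{100}{\frac{44}{39} - \frac{43 \sqrt{7}}{14}}$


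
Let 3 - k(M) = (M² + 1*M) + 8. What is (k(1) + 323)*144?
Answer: 45504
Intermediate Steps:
k(M) = -5 - M - M² (k(M) = 3 - ((M² + 1*M) + 8) = 3 - ((M² + M) + 8) = 3 - ((M + M²) + 8) = 3 - (8 + M + M²) = 3 + (-8 - M - M²) = -5 - M - M²)
(k(1) + 323)*144 = ((-5 - 1*1 - 1*1²) + 323)*144 = ((-5 - 1 - 1*1) + 323)*144 = ((-5 - 1 - 1) + 323)*144 = (-7 + 323)*144 = 316*144 = 45504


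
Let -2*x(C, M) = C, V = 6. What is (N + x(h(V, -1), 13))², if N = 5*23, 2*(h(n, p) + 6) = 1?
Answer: 221841/16 ≈ 13865.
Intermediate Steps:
h(n, p) = -11/2 (h(n, p) = -6 + (½)*1 = -6 + ½ = -11/2)
x(C, M) = -C/2
N = 115
(N + x(h(V, -1), 13))² = (115 - ½*(-11/2))² = (115 + 11/4)² = (471/4)² = 221841/16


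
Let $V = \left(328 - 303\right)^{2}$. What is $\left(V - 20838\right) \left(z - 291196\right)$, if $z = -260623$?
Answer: $11153917447$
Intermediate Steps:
$V = 625$ ($V = 25^{2} = 625$)
$\left(V - 20838\right) \left(z - 291196\right) = \left(625 - 20838\right) \left(-260623 - 291196\right) = \left(-20213\right) \left(-551819\right) = 11153917447$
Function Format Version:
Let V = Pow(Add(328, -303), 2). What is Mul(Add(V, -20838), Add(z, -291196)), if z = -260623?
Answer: 11153917447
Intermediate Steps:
V = 625 (V = Pow(25, 2) = 625)
Mul(Add(V, -20838), Add(z, -291196)) = Mul(Add(625, -20838), Add(-260623, -291196)) = Mul(-20213, -551819) = 11153917447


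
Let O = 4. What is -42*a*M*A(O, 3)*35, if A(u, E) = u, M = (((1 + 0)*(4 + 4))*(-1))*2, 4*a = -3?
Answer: -70560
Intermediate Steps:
a = -¾ (a = (¼)*(-3) = -¾ ≈ -0.75000)
M = -16 (M = ((1*8)*(-1))*2 = (8*(-1))*2 = -8*2 = -16)
-42*a*M*A(O, 3)*35 = -42*(-¾*(-16))*4*35 = -504*4*35 = -42*48*35 = -2016*35 = -70560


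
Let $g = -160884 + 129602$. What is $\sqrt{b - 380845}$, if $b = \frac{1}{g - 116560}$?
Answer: $\frac{3 i \sqrt{924914114289158}}{147842} \approx 617.13 i$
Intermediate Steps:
$g = -31282$
$b = - \frac{1}{147842}$ ($b = \frac{1}{-31282 - 116560} = \frac{1}{-147842} = - \frac{1}{147842} \approx -6.764 \cdot 10^{-6}$)
$\sqrt{b - 380845} = \sqrt{- \frac{1}{147842} - 380845} = \sqrt{- \frac{56304886491}{147842}} = \frac{3 i \sqrt{924914114289158}}{147842}$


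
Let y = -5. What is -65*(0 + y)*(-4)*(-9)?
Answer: 11700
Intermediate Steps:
-65*(0 + y)*(-4)*(-9) = -65*(0 - 5)*(-4)*(-9) = -(-325)*(-4)*(-9) = -65*20*(-9) = -1300*(-9) = 11700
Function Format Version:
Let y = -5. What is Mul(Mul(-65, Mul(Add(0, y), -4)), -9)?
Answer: 11700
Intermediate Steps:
Mul(Mul(-65, Mul(Add(0, y), -4)), -9) = Mul(Mul(-65, Mul(Add(0, -5), -4)), -9) = Mul(Mul(-65, Mul(-5, -4)), -9) = Mul(Mul(-65, 20), -9) = Mul(-1300, -9) = 11700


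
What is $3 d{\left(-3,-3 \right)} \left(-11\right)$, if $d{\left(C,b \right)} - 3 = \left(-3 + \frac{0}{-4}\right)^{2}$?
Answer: $-396$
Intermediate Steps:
$d{\left(C,b \right)} = 12$ ($d{\left(C,b \right)} = 3 + \left(-3 + \frac{0}{-4}\right)^{2} = 3 + \left(-3 + 0 \left(- \frac{1}{4}\right)\right)^{2} = 3 + \left(-3 + 0\right)^{2} = 3 + \left(-3\right)^{2} = 3 + 9 = 12$)
$3 d{\left(-3,-3 \right)} \left(-11\right) = 3 \cdot 12 \left(-11\right) = 36 \left(-11\right) = -396$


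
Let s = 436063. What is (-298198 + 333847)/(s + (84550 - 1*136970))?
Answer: 3961/42627 ≈ 0.092922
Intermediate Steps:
(-298198 + 333847)/(s + (84550 - 1*136970)) = (-298198 + 333847)/(436063 + (84550 - 1*136970)) = 35649/(436063 + (84550 - 136970)) = 35649/(436063 - 52420) = 35649/383643 = 35649*(1/383643) = 3961/42627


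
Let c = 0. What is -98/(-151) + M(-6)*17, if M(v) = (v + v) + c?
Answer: -30706/151 ≈ -203.35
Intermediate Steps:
M(v) = 2*v (M(v) = (v + v) + 0 = 2*v + 0 = 2*v)
-98/(-151) + M(-6)*17 = -98/(-151) + (2*(-6))*17 = -98*(-1/151) - 12*17 = 98/151 - 204 = -30706/151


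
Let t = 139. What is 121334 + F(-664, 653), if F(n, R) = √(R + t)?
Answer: 121334 + 6*√22 ≈ 1.2136e+5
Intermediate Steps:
F(n, R) = √(139 + R) (F(n, R) = √(R + 139) = √(139 + R))
121334 + F(-664, 653) = 121334 + √(139 + 653) = 121334 + √792 = 121334 + 6*√22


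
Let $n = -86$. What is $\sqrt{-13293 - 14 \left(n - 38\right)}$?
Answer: $i \sqrt{11557} \approx 107.5 i$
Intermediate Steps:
$\sqrt{-13293 - 14 \left(n - 38\right)} = \sqrt{-13293 - 14 \left(-86 - 38\right)} = \sqrt{-13293 - -1736} = \sqrt{-13293 + 1736} = \sqrt{-11557} = i \sqrt{11557}$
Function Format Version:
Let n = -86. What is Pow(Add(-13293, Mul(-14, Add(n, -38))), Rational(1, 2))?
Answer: Mul(I, Pow(11557, Rational(1, 2))) ≈ Mul(107.50, I)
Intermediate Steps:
Pow(Add(-13293, Mul(-14, Add(n, -38))), Rational(1, 2)) = Pow(Add(-13293, Mul(-14, Add(-86, -38))), Rational(1, 2)) = Pow(Add(-13293, Mul(-14, -124)), Rational(1, 2)) = Pow(Add(-13293, 1736), Rational(1, 2)) = Pow(-11557, Rational(1, 2)) = Mul(I, Pow(11557, Rational(1, 2)))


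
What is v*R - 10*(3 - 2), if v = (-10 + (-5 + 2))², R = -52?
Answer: -8798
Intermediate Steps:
v = 169 (v = (-10 - 3)² = (-13)² = 169)
v*R - 10*(3 - 2) = 169*(-52) - 10*(3 - 2) = -8788 - 10*1 = -8788 - 10 = -8798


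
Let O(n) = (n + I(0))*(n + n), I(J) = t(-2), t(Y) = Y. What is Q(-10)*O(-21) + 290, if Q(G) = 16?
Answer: 15746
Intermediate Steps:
I(J) = -2
O(n) = 2*n*(-2 + n) (O(n) = (n - 2)*(n + n) = (-2 + n)*(2*n) = 2*n*(-2 + n))
Q(-10)*O(-21) + 290 = 16*(2*(-21)*(-2 - 21)) + 290 = 16*(2*(-21)*(-23)) + 290 = 16*966 + 290 = 15456 + 290 = 15746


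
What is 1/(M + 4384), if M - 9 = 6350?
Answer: 1/10743 ≈ 9.3084e-5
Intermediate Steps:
M = 6359 (M = 9 + 6350 = 6359)
1/(M + 4384) = 1/(6359 + 4384) = 1/10743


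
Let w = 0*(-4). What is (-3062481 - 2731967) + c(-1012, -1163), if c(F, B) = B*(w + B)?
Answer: -4441879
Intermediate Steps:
w = 0
c(F, B) = B**2 (c(F, B) = B*(0 + B) = B*B = B**2)
(-3062481 - 2731967) + c(-1012, -1163) = (-3062481 - 2731967) + (-1163)**2 = -5794448 + 1352569 = -4441879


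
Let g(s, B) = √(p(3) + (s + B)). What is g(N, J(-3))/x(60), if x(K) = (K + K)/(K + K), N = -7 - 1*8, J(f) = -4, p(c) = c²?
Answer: I*√10 ≈ 3.1623*I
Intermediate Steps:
N = -15 (N = -7 - 8 = -15)
g(s, B) = √(9 + B + s) (g(s, B) = √(3² + (s + B)) = √(9 + (B + s)) = √(9 + B + s))
x(K) = 1 (x(K) = (2*K)/((2*K)) = (2*K)*(1/(2*K)) = 1)
g(N, J(-3))/x(60) = √(9 - 4 - 15)/1 = √(-10)*1 = (I*√10)*1 = I*√10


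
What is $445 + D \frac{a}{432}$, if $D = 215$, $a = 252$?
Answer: $\frac{6845}{12} \approx 570.42$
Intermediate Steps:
$445 + D \frac{a}{432} = 445 + 215 \cdot \frac{252}{432} = 445 + 215 \cdot 252 \cdot \frac{1}{432} = 445 + 215 \cdot \frac{7}{12} = 445 + \frac{1505}{12} = \frac{6845}{12}$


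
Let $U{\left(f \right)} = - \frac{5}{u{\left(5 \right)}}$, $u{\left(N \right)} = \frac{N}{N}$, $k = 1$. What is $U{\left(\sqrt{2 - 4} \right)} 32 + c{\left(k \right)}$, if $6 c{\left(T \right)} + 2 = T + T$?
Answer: $-160$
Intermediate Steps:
$c{\left(T \right)} = - \frac{1}{3} + \frac{T}{3}$ ($c{\left(T \right)} = - \frac{1}{3} + \frac{T + T}{6} = - \frac{1}{3} + \frac{2 T}{6} = - \frac{1}{3} + \frac{T}{3}$)
$u{\left(N \right)} = 1$
$U{\left(f \right)} = -5$ ($U{\left(f \right)} = - \frac{5}{1} = \left(-5\right) 1 = -5$)
$U{\left(\sqrt{2 - 4} \right)} 32 + c{\left(k \right)} = \left(-5\right) 32 + \left(- \frac{1}{3} + \frac{1}{3} \cdot 1\right) = -160 + \left(- \frac{1}{3} + \frac{1}{3}\right) = -160 + 0 = -160$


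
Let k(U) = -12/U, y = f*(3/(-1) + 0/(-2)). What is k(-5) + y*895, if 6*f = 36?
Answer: -80538/5 ≈ -16108.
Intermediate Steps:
f = 6 (f = (1/6)*36 = 6)
y = -18 (y = 6*(3/(-1) + 0/(-2)) = 6*(3*(-1) + 0*(-1/2)) = 6*(-3 + 0) = 6*(-3) = -18)
k(-5) + y*895 = -12/(-5) - 18*895 = -12*(-1/5) - 16110 = 12/5 - 16110 = -80538/5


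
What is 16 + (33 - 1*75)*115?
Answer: -4814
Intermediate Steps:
16 + (33 - 1*75)*115 = 16 + (33 - 75)*115 = 16 - 42*115 = 16 - 4830 = -4814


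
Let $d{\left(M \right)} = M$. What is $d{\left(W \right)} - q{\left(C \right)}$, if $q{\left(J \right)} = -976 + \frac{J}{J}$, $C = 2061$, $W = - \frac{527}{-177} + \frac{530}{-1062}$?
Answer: $\frac{519041}{531} \approx 977.48$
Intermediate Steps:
$W = \frac{1316}{531}$ ($W = \left(-527\right) \left(- \frac{1}{177}\right) + 530 \left(- \frac{1}{1062}\right) = \frac{527}{177} - \frac{265}{531} = \frac{1316}{531} \approx 2.4783$)
$q{\left(J \right)} = -975$ ($q{\left(J \right)} = -976 + 1 = -975$)
$d{\left(W \right)} - q{\left(C \right)} = \frac{1316}{531} - -975 = \frac{1316}{531} + 975 = \frac{519041}{531}$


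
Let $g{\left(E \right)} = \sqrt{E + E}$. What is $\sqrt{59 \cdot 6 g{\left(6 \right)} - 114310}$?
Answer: $\sqrt{-114310 + 708 \sqrt{3}} \approx 336.28 i$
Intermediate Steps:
$g{\left(E \right)} = \sqrt{2} \sqrt{E}$ ($g{\left(E \right)} = \sqrt{2 E} = \sqrt{2} \sqrt{E}$)
$\sqrt{59 \cdot 6 g{\left(6 \right)} - 114310} = \sqrt{59 \cdot 6 \sqrt{2} \sqrt{6} - 114310} = \sqrt{354 \cdot 2 \sqrt{3} - 114310} = \sqrt{708 \sqrt{3} - 114310} = \sqrt{-114310 + 708 \sqrt{3}}$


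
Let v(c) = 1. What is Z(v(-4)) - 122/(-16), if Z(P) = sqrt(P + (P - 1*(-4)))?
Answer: 61/8 + sqrt(6) ≈ 10.074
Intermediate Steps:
Z(P) = sqrt(4 + 2*P) (Z(P) = sqrt(P + (P + 4)) = sqrt(P + (4 + P)) = sqrt(4 + 2*P))
Z(v(-4)) - 122/(-16) = sqrt(4 + 2*1) - 122/(-16) = sqrt(4 + 2) - 122*(-1/16) = sqrt(6) + 61/8 = 61/8 + sqrt(6)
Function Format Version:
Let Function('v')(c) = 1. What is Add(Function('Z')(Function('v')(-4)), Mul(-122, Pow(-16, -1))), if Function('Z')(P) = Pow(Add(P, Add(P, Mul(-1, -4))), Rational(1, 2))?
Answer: Add(Rational(61, 8), Pow(6, Rational(1, 2))) ≈ 10.074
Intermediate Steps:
Function('Z')(P) = Pow(Add(4, Mul(2, P)), Rational(1, 2)) (Function('Z')(P) = Pow(Add(P, Add(P, 4)), Rational(1, 2)) = Pow(Add(P, Add(4, P)), Rational(1, 2)) = Pow(Add(4, Mul(2, P)), Rational(1, 2)))
Add(Function('Z')(Function('v')(-4)), Mul(-122, Pow(-16, -1))) = Add(Pow(Add(4, Mul(2, 1)), Rational(1, 2)), Mul(-122, Pow(-16, -1))) = Add(Pow(Add(4, 2), Rational(1, 2)), Mul(-122, Rational(-1, 16))) = Add(Pow(6, Rational(1, 2)), Rational(61, 8)) = Add(Rational(61, 8), Pow(6, Rational(1, 2)))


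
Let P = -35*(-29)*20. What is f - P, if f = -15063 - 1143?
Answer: -36506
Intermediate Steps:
P = 20300 (P = 1015*20 = 20300)
f = -16206
f - P = -16206 - 1*20300 = -16206 - 20300 = -36506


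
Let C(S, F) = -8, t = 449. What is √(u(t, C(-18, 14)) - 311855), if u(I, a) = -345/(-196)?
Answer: I*√61123235/14 ≈ 558.44*I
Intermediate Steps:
u(I, a) = 345/196 (u(I, a) = -345*(-1/196) = 345/196)
√(u(t, C(-18, 14)) - 311855) = √(345/196 - 311855) = √(-61123235/196) = I*√61123235/14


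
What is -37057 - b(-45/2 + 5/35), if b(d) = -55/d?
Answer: -11599611/313 ≈ -37059.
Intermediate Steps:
-37057 - b(-45/2 + 5/35) = -37057 - (-55)/(-45/2 + 5/35) = -37057 - (-55)/(-45*1/2 + 5*(1/35)) = -37057 - (-55)/(-45/2 + 1/7) = -37057 - (-55)/(-313/14) = -37057 - (-55)*(-14)/313 = -37057 - 1*770/313 = -37057 - 770/313 = -11599611/313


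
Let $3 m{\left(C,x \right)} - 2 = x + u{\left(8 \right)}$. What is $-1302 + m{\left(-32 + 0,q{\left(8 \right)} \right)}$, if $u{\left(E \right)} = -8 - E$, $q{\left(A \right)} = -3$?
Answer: $- \frac{3923}{3} \approx -1307.7$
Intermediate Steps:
$m{\left(C,x \right)} = - \frac{14}{3} + \frac{x}{3}$ ($m{\left(C,x \right)} = \frac{2}{3} + \frac{x - 16}{3} = \frac{2}{3} + \frac{-16 + x}{3} = \frac{2}{3} + \left(- \frac{16}{3} + \frac{x}{3}\right) = - \frac{14}{3} + \frac{x}{3}$)
$-1302 + m{\left(-32 + 0,q{\left(8 \right)} \right)} = -1302 + \left(- \frac{14}{3} + \frac{1}{3} \left(-3\right)\right) = -1302 - \frac{17}{3} = - \frac{3923}{3}$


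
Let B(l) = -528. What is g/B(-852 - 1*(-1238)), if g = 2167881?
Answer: -722627/176 ≈ -4105.8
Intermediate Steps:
g/B(-852 - 1*(-1238)) = 2167881/(-528) = 2167881*(-1/528) = -722627/176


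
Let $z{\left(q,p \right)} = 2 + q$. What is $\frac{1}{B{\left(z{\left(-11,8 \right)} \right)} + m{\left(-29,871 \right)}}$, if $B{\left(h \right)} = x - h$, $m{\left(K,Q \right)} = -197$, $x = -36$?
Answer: $- \frac{1}{224} \approx -0.0044643$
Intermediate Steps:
$B{\left(h \right)} = -36 - h$
$\frac{1}{B{\left(z{\left(-11,8 \right)} \right)} + m{\left(-29,871 \right)}} = \frac{1}{\left(-36 - \left(2 - 11\right)\right) - 197} = \frac{1}{\left(-36 - -9\right) - 197} = \frac{1}{\left(-36 + 9\right) - 197} = \frac{1}{-27 - 197} = \frac{1}{-224} = - \frac{1}{224}$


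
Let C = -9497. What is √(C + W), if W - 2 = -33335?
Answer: I*√42830 ≈ 206.95*I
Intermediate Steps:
W = -33333 (W = 2 - 33335 = -33333)
√(C + W) = √(-9497 - 33333) = √(-42830) = I*√42830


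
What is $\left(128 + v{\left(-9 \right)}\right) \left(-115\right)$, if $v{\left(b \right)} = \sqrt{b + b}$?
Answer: $-14720 - 345 i \sqrt{2} \approx -14720.0 - 487.9 i$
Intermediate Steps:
$v{\left(b \right)} = \sqrt{2} \sqrt{b}$ ($v{\left(b \right)} = \sqrt{2 b} = \sqrt{2} \sqrt{b}$)
$\left(128 + v{\left(-9 \right)}\right) \left(-115\right) = \left(128 + \sqrt{2} \sqrt{-9}\right) \left(-115\right) = \left(128 + \sqrt{2} \cdot 3 i\right) \left(-115\right) = \left(128 + 3 i \sqrt{2}\right) \left(-115\right) = -14720 - 345 i \sqrt{2}$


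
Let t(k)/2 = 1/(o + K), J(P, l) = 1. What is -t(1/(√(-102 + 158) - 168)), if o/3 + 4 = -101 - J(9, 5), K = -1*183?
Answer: 2/501 ≈ 0.0039920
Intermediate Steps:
K = -183
o = -318 (o = -12 + 3*(-101 - 1*1) = -12 + 3*(-101 - 1) = -12 + 3*(-102) = -12 - 306 = -318)
t(k) = -2/501 (t(k) = 2/(-318 - 183) = 2/(-501) = 2*(-1/501) = -2/501)
-t(1/(√(-102 + 158) - 168)) = -1*(-2/501) = 2/501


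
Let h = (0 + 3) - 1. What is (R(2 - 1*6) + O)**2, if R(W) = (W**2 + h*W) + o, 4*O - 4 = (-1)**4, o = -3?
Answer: 625/16 ≈ 39.063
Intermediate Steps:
O = 5/4 (O = 1 + (1/4)*(-1)**4 = 1 + (1/4)*1 = 1 + 1/4 = 5/4 ≈ 1.2500)
h = 2 (h = 3 - 1 = 2)
R(W) = -3 + W**2 + 2*W (R(W) = (W**2 + 2*W) - 3 = -3 + W**2 + 2*W)
(R(2 - 1*6) + O)**2 = ((-3 + (2 - 1*6)**2 + 2*(2 - 1*6)) + 5/4)**2 = ((-3 + (2 - 6)**2 + 2*(2 - 6)) + 5/4)**2 = ((-3 + (-4)**2 + 2*(-4)) + 5/4)**2 = ((-3 + 16 - 8) + 5/4)**2 = (5 + 5/4)**2 = (25/4)**2 = 625/16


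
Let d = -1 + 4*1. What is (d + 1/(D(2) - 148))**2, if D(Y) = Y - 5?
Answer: 204304/22801 ≈ 8.9603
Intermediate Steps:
D(Y) = -5 + Y
d = 3 (d = -1 + 4 = 3)
(d + 1/(D(2) - 148))**2 = (3 + 1/((-5 + 2) - 148))**2 = (3 + 1/(-3 - 148))**2 = (3 + 1/(-151))**2 = (3 - 1/151)**2 = (452/151)**2 = 204304/22801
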